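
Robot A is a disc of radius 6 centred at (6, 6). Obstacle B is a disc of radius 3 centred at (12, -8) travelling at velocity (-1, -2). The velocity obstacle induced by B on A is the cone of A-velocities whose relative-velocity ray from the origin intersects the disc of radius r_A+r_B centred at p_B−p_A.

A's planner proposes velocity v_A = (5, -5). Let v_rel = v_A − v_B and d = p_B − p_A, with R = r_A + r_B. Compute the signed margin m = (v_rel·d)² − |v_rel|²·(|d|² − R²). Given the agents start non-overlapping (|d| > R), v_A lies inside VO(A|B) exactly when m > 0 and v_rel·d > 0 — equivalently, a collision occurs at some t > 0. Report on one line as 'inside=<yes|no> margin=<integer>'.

d = (6, -14),  |d|² = 232;  R = 6+3 = 9,  c = 232−9² = 151
v_rel = (6, -3),  |v_rel|² = 45;  v_rel·d = (6)·(6) + (-3)·(-14) = 78
45·t² − 156·t + 151 = 0  ⇒  m = 78² − 45·151 = -711
m = -711 < 0,  v_rel·d = 78 > 0  ⇒  outside

inside=no margin=-711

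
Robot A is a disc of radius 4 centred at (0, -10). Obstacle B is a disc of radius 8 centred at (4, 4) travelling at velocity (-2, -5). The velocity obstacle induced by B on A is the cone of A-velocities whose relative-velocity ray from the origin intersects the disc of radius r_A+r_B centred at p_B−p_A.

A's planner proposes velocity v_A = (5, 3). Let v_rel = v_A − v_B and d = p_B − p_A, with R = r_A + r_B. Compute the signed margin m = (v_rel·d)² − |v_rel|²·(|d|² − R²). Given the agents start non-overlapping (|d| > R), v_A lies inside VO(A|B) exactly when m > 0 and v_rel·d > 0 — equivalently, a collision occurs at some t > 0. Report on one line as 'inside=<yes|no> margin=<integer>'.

d = (4, 14),  |d|² = 212;  R = 4+8 = 12,  c = 212−12² = 68
v_rel = (7, 8),  |v_rel|² = 113;  v_rel·d = (7)·(4) + (8)·(14) = 140
113·t² − 280·t + 68 = 0  ⇒  m = 140² − 113·68 = 11916
m = 11916 > 0,  v_rel·d = 140 > 0  ⇒  inside

inside=yes margin=11916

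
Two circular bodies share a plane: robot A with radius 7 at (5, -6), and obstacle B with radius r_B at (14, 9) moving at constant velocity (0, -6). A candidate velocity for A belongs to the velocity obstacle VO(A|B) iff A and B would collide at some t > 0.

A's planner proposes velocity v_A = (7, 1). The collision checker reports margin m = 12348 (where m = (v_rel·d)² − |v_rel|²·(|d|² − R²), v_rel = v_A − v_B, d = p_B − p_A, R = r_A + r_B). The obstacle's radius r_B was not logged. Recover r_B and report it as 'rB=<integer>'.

m = 12348
d = (9, 15);  v_rel = (7, 7),  |v_rel|² = 98
v_rel×d = (7)·(15) − (7)·(9) = 42
since m = R²·98 − 42²:  R² = (1764 + 12348) / 98 = 144
R = √144 = 12  ⇒  r_B = 12 − 7 = 5

rB=5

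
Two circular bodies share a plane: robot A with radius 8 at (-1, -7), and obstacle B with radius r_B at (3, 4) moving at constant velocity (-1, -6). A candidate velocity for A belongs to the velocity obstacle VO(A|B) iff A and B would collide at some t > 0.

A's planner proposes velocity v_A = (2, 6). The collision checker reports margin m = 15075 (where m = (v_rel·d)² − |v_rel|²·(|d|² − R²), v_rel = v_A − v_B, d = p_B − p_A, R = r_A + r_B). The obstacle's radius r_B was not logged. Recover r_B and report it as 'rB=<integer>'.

m = 15075
d = (4, 11);  v_rel = (3, 12),  |v_rel|² = 153
v_rel×d = (3)·(11) − (12)·(4) = -15
since m = R²·153 − (-15)²:  R² = (225 + 15075) / 153 = 100
R = √100 = 10  ⇒  r_B = 10 − 8 = 2

rB=2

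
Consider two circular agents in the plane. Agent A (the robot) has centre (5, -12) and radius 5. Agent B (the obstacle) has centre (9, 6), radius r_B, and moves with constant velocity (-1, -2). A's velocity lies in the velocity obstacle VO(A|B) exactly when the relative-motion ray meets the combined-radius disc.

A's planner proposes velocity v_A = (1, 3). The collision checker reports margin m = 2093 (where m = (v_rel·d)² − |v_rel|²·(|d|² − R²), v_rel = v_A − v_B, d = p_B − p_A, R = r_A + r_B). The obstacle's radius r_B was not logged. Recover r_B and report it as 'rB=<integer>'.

m = 2093
d = (4, 18);  v_rel = (2, 5),  |v_rel|² = 29
v_rel×d = (2)·(18) − (5)·(4) = 16
since m = R²·29 − 16²:  R² = (256 + 2093) / 29 = 81
R = √81 = 9  ⇒  r_B = 9 − 5 = 4

rB=4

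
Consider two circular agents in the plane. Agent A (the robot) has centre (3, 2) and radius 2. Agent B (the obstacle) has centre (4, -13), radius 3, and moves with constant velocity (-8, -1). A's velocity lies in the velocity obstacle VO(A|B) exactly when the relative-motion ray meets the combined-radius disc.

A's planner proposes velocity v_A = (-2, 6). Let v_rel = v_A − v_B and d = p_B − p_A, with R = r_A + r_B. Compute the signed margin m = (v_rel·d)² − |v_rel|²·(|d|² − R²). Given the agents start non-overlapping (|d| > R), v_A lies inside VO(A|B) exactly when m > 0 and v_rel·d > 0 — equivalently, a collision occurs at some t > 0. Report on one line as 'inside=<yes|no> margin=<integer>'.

d = (1, -15),  |d|² = 226;  R = 2+3 = 5,  c = 226−5² = 201
v_rel = (6, 7),  |v_rel|² = 85;  v_rel·d = (6)·(1) + (7)·(-15) = -99
85·t² + 198·t + 201 = 0  ⇒  m = (-99)² − 85·201 = -7284
m = -7284 < 0,  v_rel·d = -99 < 0  ⇒  outside

inside=no margin=-7284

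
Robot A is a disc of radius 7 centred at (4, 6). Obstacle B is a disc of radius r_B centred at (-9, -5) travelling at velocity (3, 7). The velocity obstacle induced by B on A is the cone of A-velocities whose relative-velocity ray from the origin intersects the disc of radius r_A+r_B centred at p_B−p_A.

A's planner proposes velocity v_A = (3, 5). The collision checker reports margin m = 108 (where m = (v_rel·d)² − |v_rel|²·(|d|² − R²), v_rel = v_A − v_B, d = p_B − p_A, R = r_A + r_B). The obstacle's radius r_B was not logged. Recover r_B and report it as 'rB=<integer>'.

m = 108
d = (-13, -11);  v_rel = (0, -2),  |v_rel|² = 4
v_rel×d = (0)·(-11) − (-2)·(-13) = -26
since m = R²·4 − (-26)²:  R² = (676 + 108) / 4 = 196
R = √196 = 14  ⇒  r_B = 14 − 7 = 7

rB=7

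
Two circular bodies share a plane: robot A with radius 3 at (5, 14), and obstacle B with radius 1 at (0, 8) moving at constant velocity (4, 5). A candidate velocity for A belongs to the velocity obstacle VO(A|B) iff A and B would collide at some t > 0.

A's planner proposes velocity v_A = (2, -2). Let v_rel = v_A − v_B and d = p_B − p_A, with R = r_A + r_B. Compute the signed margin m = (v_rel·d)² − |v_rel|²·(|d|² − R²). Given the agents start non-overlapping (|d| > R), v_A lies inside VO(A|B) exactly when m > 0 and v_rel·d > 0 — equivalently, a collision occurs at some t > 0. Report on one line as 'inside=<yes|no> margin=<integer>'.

d = (-5, -6),  |d|² = 61;  R = 3+1 = 4,  c = 61−4² = 45
v_rel = (-2, -7),  |v_rel|² = 53;  v_rel·d = (-2)·(-5) + (-7)·(-6) = 52
53·t² − 104·t + 45 = 0  ⇒  m = 52² − 53·45 = 319
m = 319 > 0,  v_rel·d = 52 > 0  ⇒  inside

inside=yes margin=319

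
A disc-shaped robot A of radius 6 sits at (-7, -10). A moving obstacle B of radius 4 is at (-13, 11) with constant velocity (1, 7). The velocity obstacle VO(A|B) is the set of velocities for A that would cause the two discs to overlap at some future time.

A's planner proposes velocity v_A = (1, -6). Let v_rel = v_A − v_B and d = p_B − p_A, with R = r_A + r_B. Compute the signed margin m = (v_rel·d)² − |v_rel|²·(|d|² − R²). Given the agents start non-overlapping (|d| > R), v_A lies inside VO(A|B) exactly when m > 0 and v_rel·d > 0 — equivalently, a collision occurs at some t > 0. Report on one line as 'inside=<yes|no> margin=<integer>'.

d = (-6, 21),  |d|² = 477;  R = 6+4 = 10,  c = 477−10² = 377
v_rel = (0, -13),  |v_rel|² = 169;  v_rel·d = (0)·(-6) + (-13)·(21) = -273
169·t² + 546·t + 377 = 0  ⇒  m = (-273)² − 169·377 = 10816
m = 10816 > 0,  v_rel·d = -273 < 0  ⇒  outside

inside=no margin=10816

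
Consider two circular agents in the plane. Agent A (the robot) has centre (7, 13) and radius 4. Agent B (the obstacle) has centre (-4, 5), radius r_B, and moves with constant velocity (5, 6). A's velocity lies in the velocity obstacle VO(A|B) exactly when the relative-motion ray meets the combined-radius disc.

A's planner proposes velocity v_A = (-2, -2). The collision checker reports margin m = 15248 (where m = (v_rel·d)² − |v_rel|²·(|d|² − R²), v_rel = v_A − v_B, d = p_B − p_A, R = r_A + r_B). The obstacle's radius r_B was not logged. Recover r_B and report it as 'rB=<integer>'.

m = 15248
d = (-11, -8);  v_rel = (-7, -8),  |v_rel|² = 113
v_rel×d = (-7)·(-8) − (-8)·(-11) = -32
since m = R²·113 − (-32)²:  R² = (1024 + 15248) / 113 = 144
R = √144 = 12  ⇒  r_B = 12 − 4 = 8

rB=8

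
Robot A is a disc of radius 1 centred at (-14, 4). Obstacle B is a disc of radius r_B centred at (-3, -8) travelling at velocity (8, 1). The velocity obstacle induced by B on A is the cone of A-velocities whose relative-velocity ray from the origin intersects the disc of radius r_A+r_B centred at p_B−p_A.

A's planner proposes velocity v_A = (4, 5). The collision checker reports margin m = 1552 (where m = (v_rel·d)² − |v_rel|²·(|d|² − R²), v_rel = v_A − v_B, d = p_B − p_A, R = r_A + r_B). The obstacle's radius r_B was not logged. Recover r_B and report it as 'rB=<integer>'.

m = 1552
d = (11, -12);  v_rel = (-4, 4),  |v_rel|² = 32
v_rel×d = (-4)·(-12) − (4)·(11) = 4
since m = R²·32 − 4²:  R² = (16 + 1552) / 32 = 49
R = √49 = 7  ⇒  r_B = 7 − 1 = 6

rB=6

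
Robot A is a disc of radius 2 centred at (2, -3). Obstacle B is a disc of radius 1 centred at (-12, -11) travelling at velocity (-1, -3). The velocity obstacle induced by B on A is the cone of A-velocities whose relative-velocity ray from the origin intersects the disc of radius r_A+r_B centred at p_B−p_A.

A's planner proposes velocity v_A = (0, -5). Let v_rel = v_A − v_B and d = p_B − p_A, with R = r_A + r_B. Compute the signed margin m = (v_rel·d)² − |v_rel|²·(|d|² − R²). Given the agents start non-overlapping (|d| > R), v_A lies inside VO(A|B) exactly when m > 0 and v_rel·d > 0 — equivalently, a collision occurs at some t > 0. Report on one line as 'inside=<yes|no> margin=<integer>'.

d = (-14, -8),  |d|² = 260;  R = 2+1 = 3,  c = 260−3² = 251
v_rel = (1, -2),  |v_rel|² = 5;  v_rel·d = (1)·(-14) + (-2)·(-8) = 2
5·t² − 4·t + 251 = 0  ⇒  m = 2² − 5·251 = -1251
m = -1251 < 0,  v_rel·d = 2 > 0  ⇒  outside

inside=no margin=-1251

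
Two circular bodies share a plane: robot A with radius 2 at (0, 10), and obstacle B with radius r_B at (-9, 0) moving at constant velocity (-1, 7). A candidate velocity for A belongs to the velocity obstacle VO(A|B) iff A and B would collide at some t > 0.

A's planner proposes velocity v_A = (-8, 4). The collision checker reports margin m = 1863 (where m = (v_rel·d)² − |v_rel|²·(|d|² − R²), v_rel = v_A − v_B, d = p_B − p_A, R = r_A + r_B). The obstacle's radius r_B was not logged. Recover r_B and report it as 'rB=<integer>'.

m = 1863
d = (-9, -10);  v_rel = (-7, -3),  |v_rel|² = 58
v_rel×d = (-7)·(-10) − (-3)·(-9) = 43
since m = R²·58 − 43²:  R² = (1849 + 1863) / 58 = 64
R = √64 = 8  ⇒  r_B = 8 − 2 = 6

rB=6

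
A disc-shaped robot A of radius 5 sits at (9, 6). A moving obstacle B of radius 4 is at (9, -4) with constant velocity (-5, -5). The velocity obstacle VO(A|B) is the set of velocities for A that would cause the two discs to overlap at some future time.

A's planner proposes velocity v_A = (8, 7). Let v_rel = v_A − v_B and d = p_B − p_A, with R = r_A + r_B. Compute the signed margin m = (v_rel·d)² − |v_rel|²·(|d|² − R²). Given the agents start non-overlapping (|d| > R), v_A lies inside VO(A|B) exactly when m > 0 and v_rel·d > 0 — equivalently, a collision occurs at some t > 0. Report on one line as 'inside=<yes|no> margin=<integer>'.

d = (0, -10),  |d|² = 100;  R = 5+4 = 9,  c = 100−9² = 19
v_rel = (13, 12),  |v_rel|² = 313;  v_rel·d = (13)·(0) + (12)·(-10) = -120
313·t² + 240·t + 19 = 0  ⇒  m = (-120)² − 313·19 = 8453
m = 8453 > 0,  v_rel·d = -120 < 0  ⇒  outside

inside=no margin=8453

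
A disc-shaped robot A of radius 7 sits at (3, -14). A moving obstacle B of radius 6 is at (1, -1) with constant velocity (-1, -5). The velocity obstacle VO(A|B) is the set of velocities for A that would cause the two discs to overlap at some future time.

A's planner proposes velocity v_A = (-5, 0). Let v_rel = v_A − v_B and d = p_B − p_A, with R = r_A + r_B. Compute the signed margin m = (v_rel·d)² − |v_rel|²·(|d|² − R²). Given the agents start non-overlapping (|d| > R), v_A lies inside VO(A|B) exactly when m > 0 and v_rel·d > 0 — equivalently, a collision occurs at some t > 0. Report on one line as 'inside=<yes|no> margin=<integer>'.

d = (-2, 13),  |d|² = 173;  R = 7+6 = 13,  c = 173−13² = 4
v_rel = (-4, 5),  |v_rel|² = 41;  v_rel·d = (-4)·(-2) + (5)·(13) = 73
41·t² − 146·t + 4 = 0  ⇒  m = 73² − 41·4 = 5165
m = 5165 > 0,  v_rel·d = 73 > 0  ⇒  inside

inside=yes margin=5165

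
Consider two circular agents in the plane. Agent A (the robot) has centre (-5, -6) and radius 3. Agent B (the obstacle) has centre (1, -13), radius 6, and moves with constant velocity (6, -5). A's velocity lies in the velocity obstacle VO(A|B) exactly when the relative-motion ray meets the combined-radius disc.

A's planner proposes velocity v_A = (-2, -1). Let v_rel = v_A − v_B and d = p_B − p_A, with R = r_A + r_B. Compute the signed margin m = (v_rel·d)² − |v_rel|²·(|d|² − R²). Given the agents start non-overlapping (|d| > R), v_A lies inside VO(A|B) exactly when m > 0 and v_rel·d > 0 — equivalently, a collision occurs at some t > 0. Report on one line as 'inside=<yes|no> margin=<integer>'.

d = (6, -7),  |d|² = 85;  R = 3+6 = 9,  c = 85−9² = 4
v_rel = (-8, 4),  |v_rel|² = 80;  v_rel·d = (-8)·(6) + (4)·(-7) = -76
80·t² + 152·t + 4 = 0  ⇒  m = (-76)² − 80·4 = 5456
m = 5456 > 0,  v_rel·d = -76 < 0  ⇒  outside

inside=no margin=5456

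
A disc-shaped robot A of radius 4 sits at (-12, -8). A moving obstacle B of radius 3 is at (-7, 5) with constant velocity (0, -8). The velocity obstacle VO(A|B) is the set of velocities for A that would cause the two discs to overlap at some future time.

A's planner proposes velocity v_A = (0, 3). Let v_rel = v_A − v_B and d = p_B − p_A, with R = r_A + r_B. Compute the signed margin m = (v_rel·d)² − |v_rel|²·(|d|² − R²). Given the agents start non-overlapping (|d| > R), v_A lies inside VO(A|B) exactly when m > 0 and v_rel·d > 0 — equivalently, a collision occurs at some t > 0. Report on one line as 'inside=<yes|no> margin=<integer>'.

d = (5, 13),  |d|² = 194;  R = 4+3 = 7,  c = 194−7² = 145
v_rel = (0, 11),  |v_rel|² = 121;  v_rel·d = (0)·(5) + (11)·(13) = 143
121·t² − 286·t + 145 = 0  ⇒  m = 143² − 121·145 = 2904
m = 2904 > 0,  v_rel·d = 143 > 0  ⇒  inside

inside=yes margin=2904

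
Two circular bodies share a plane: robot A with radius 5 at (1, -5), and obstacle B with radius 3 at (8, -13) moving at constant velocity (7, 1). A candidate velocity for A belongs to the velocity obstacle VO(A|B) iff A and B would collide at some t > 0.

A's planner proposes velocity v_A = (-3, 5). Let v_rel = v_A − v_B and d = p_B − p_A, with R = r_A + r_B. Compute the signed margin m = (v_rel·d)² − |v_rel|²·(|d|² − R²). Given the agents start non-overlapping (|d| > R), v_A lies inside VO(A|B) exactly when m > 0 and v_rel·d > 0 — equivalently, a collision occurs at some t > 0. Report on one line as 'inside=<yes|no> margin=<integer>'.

d = (7, -8),  |d|² = 113;  R = 5+3 = 8,  c = 113−8² = 49
v_rel = (-10, 4),  |v_rel|² = 116;  v_rel·d = (-10)·(7) + (4)·(-8) = -102
116·t² + 204·t + 49 = 0  ⇒  m = (-102)² − 116·49 = 4720
m = 4720 > 0,  v_rel·d = -102 < 0  ⇒  outside

inside=no margin=4720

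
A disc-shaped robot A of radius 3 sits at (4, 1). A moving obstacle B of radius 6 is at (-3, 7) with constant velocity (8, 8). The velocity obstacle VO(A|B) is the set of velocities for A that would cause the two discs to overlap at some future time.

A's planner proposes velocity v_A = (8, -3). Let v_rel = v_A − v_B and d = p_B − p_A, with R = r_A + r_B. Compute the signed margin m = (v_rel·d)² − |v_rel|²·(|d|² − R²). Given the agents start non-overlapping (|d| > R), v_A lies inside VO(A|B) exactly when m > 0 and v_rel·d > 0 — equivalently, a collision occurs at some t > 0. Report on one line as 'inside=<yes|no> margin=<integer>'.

d = (-7, 6),  |d|² = 85;  R = 3+6 = 9,  c = 85−9² = 4
v_rel = (0, -11),  |v_rel|² = 121;  v_rel·d = (0)·(-7) + (-11)·(6) = -66
121·t² + 132·t + 4 = 0  ⇒  m = (-66)² − 121·4 = 3872
m = 3872 > 0,  v_rel·d = -66 < 0  ⇒  outside

inside=no margin=3872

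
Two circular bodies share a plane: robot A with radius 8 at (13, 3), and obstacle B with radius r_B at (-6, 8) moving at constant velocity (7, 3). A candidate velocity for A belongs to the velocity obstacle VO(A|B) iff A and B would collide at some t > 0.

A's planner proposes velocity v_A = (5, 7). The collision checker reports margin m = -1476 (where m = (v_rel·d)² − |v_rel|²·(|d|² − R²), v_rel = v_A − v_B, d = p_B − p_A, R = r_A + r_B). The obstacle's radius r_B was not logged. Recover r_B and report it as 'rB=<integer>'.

m = -1476
d = (-19, 5);  v_rel = (-2, 4),  |v_rel|² = 20
v_rel×d = (-2)·(5) − (4)·(-19) = 66
since m = R²·20 − 66²:  R² = (4356 + -1476) / 20 = 144
R = √144 = 12  ⇒  r_B = 12 − 8 = 4

rB=4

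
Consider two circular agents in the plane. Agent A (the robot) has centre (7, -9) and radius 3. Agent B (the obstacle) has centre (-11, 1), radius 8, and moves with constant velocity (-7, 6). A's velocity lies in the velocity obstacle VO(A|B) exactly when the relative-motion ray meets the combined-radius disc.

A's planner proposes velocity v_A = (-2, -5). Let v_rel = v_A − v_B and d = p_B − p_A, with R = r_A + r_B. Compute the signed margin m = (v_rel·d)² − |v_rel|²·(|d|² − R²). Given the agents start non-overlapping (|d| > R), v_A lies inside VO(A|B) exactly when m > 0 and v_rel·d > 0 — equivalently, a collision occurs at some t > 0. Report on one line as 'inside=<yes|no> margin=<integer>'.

d = (-18, 10),  |d|² = 424;  R = 3+8 = 11,  c = 424−11² = 303
v_rel = (5, -11),  |v_rel|² = 146;  v_rel·d = (5)·(-18) + (-11)·(10) = -200
146·t² + 400·t + 303 = 0  ⇒  m = (-200)² − 146·303 = -4238
m = -4238 < 0,  v_rel·d = -200 < 0  ⇒  outside

inside=no margin=-4238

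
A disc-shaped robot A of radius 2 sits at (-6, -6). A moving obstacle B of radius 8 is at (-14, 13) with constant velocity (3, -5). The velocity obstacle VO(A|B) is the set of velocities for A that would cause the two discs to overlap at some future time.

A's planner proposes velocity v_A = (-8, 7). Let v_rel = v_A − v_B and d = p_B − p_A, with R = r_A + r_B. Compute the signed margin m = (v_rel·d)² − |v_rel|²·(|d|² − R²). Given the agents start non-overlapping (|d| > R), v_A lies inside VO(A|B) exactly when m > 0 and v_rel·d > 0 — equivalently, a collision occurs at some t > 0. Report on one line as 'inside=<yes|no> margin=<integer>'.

d = (-8, 19),  |d|² = 425;  R = 2+8 = 10,  c = 425−10² = 325
v_rel = (-11, 12),  |v_rel|² = 265;  v_rel·d = (-11)·(-8) + (12)·(19) = 316
265·t² − 632·t + 325 = 0  ⇒  m = 316² − 265·325 = 13731
m = 13731 > 0,  v_rel·d = 316 > 0  ⇒  inside

inside=yes margin=13731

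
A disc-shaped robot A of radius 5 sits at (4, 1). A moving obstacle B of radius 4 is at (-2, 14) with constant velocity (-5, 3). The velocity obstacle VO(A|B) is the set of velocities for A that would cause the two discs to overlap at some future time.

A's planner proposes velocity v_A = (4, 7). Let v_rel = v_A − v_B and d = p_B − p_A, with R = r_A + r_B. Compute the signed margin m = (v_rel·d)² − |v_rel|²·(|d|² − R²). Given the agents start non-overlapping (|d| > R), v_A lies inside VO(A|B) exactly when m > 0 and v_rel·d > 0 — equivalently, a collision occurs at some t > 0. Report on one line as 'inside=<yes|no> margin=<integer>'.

d = (-6, 13),  |d|² = 205;  R = 5+4 = 9,  c = 205−9² = 124
v_rel = (9, 4),  |v_rel|² = 97;  v_rel·d = (9)·(-6) + (4)·(13) = -2
97·t² + 4·t + 124 = 0  ⇒  m = (-2)² − 97·124 = -12024
m = -12024 < 0,  v_rel·d = -2 < 0  ⇒  outside

inside=no margin=-12024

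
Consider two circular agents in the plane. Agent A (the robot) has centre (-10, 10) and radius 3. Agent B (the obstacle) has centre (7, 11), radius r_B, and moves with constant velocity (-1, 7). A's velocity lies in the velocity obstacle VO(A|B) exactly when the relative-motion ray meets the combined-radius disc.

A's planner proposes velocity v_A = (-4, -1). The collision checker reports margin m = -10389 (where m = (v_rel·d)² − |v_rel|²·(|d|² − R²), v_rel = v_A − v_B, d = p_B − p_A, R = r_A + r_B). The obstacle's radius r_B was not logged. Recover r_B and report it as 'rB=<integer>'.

m = -10389
d = (17, 1);  v_rel = (-3, -8),  |v_rel|² = 73
v_rel×d = (-3)·(1) − (-8)·(17) = 133
since m = R²·73 − 133²:  R² = (17689 + -10389) / 73 = 100
R = √100 = 10  ⇒  r_B = 10 − 3 = 7

rB=7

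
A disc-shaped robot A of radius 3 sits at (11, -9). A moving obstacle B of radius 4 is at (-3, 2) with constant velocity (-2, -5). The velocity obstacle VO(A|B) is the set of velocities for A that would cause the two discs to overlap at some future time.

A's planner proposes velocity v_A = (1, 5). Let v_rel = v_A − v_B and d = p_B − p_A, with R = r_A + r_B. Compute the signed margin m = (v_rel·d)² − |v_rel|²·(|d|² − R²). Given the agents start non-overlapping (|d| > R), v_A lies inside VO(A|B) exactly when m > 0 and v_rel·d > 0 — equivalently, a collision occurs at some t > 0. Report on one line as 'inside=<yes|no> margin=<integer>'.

d = (-14, 11),  |d|² = 317;  R = 3+4 = 7,  c = 317−7² = 268
v_rel = (3, 10),  |v_rel|² = 109;  v_rel·d = (3)·(-14) + (10)·(11) = 68
109·t² − 136·t + 268 = 0  ⇒  m = 68² − 109·268 = -24588
m = -24588 < 0,  v_rel·d = 68 > 0  ⇒  outside

inside=no margin=-24588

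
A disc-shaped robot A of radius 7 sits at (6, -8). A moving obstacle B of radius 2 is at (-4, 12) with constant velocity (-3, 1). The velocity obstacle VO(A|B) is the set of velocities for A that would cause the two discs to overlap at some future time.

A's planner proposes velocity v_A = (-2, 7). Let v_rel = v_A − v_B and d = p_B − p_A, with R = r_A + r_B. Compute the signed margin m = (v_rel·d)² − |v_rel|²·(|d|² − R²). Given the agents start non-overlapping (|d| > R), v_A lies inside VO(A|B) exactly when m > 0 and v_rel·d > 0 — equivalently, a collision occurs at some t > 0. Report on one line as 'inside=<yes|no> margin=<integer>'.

d = (-10, 20),  |d|² = 500;  R = 7+2 = 9,  c = 500−9² = 419
v_rel = (1, 6),  |v_rel|² = 37;  v_rel·d = (1)·(-10) + (6)·(20) = 110
37·t² − 220·t + 419 = 0  ⇒  m = 110² − 37·419 = -3403
m = -3403 < 0,  v_rel·d = 110 > 0  ⇒  outside

inside=no margin=-3403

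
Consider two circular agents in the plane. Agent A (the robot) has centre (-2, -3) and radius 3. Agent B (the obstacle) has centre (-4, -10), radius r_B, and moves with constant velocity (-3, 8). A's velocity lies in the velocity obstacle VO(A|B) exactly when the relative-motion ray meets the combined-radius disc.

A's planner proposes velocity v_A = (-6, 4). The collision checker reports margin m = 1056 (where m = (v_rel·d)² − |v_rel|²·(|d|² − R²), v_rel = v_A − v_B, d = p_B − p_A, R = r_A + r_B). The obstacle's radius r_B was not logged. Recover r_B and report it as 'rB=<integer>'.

m = 1056
d = (-2, -7);  v_rel = (-3, -4),  |v_rel|² = 25
v_rel×d = (-3)·(-7) − (-4)·(-2) = 13
since m = R²·25 − 13²:  R² = (169 + 1056) / 25 = 49
R = √49 = 7  ⇒  r_B = 7 − 3 = 4

rB=4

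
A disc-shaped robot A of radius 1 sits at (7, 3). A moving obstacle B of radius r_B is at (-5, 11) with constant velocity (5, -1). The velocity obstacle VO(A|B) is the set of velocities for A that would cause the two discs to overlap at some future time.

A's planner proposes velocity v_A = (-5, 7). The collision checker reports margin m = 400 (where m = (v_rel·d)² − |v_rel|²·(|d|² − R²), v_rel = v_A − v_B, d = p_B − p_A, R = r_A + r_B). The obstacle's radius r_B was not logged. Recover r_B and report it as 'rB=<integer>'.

m = 400
d = (-12, 8);  v_rel = (-10, 8),  |v_rel|² = 164
v_rel×d = (-10)·(8) − (8)·(-12) = 16
since m = R²·164 − 16²:  R² = (256 + 400) / 164 = 4
R = √4 = 2  ⇒  r_B = 2 − 1 = 1

rB=1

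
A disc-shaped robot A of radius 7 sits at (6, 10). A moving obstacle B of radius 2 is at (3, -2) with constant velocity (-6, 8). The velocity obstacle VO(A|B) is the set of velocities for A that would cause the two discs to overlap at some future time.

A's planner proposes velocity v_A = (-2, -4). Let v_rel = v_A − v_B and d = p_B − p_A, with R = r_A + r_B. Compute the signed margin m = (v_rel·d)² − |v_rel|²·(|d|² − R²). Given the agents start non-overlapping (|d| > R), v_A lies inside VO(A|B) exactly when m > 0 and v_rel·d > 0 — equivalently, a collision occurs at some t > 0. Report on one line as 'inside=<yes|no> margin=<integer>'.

d = (-3, -12),  |d|² = 153;  R = 7+2 = 9,  c = 153−9² = 72
v_rel = (4, -12),  |v_rel|² = 160;  v_rel·d = (4)·(-3) + (-12)·(-12) = 132
160·t² − 264·t + 72 = 0  ⇒  m = 132² − 160·72 = 5904
m = 5904 > 0,  v_rel·d = 132 > 0  ⇒  inside

inside=yes margin=5904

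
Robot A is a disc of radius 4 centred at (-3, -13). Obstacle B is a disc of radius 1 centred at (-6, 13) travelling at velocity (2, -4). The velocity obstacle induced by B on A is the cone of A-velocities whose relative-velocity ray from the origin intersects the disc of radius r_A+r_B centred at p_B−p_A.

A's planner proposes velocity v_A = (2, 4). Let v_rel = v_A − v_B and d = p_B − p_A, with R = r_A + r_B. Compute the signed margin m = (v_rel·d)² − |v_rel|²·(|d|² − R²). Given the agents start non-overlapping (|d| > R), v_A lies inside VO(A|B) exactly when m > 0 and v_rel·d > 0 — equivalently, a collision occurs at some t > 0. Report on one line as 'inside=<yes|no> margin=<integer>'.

d = (-3, 26),  |d|² = 685;  R = 4+1 = 5,  c = 685−5² = 660
v_rel = (0, 8),  |v_rel|² = 64;  v_rel·d = (0)·(-3) + (8)·(26) = 208
64·t² − 416·t + 660 = 0  ⇒  m = 208² − 64·660 = 1024
m = 1024 > 0,  v_rel·d = 208 > 0  ⇒  inside

inside=yes margin=1024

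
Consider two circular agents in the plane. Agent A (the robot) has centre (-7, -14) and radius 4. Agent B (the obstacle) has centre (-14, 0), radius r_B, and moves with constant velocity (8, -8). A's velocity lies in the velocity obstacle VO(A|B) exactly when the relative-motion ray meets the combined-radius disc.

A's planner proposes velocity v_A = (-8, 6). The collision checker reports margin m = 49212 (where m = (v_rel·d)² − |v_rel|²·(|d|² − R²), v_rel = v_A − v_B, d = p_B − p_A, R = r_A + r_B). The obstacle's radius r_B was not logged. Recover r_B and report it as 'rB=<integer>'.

m = 49212
d = (-7, 14);  v_rel = (-16, 14),  |v_rel|² = 452
v_rel×d = (-16)·(14) − (14)·(-7) = -126
since m = R²·452 − (-126)²:  R² = (15876 + 49212) / 452 = 144
R = √144 = 12  ⇒  r_B = 12 − 4 = 8

rB=8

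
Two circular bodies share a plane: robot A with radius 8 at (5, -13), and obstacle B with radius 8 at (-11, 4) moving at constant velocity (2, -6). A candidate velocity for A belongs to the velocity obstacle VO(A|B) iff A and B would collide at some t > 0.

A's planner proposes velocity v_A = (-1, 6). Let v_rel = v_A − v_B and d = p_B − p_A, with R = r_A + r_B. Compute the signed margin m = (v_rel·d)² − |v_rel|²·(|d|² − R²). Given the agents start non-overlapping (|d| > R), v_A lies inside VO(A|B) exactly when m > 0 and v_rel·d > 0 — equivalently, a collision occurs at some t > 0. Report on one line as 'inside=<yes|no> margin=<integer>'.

d = (-16, 17),  |d|² = 545;  R = 8+8 = 16,  c = 545−16² = 289
v_rel = (-3, 12),  |v_rel|² = 153;  v_rel·d = (-3)·(-16) + (12)·(17) = 252
153·t² − 504·t + 289 = 0  ⇒  m = 252² − 153·289 = 19287
m = 19287 > 0,  v_rel·d = 252 > 0  ⇒  inside

inside=yes margin=19287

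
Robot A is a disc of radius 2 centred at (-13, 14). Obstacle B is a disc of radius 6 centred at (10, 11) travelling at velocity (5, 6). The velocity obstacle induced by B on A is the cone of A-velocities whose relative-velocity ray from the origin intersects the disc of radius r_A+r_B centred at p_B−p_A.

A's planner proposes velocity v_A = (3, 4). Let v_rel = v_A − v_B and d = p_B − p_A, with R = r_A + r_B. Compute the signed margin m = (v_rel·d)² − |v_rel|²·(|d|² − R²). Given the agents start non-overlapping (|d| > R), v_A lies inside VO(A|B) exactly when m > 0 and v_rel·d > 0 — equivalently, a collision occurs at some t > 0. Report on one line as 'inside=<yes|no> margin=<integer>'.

d = (23, -3),  |d|² = 538;  R = 2+6 = 8,  c = 538−8² = 474
v_rel = (-2, -2),  |v_rel|² = 8;  v_rel·d = (-2)·(23) + (-2)·(-3) = -40
8·t² + 80·t + 474 = 0  ⇒  m = (-40)² − 8·474 = -2192
m = -2192 < 0,  v_rel·d = -40 < 0  ⇒  outside

inside=no margin=-2192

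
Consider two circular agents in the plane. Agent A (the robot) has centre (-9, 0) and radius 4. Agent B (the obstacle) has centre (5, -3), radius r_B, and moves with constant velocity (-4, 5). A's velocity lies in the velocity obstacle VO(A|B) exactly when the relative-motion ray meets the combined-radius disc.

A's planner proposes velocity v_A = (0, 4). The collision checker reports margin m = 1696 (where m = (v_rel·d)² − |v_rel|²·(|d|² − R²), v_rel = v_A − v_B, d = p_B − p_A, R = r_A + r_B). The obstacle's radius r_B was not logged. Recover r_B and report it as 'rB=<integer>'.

m = 1696
d = (14, -3);  v_rel = (4, -1),  |v_rel|² = 17
v_rel×d = (4)·(-3) − (-1)·(14) = 2
since m = R²·17 − 2²:  R² = (4 + 1696) / 17 = 100
R = √100 = 10  ⇒  r_B = 10 − 4 = 6

rB=6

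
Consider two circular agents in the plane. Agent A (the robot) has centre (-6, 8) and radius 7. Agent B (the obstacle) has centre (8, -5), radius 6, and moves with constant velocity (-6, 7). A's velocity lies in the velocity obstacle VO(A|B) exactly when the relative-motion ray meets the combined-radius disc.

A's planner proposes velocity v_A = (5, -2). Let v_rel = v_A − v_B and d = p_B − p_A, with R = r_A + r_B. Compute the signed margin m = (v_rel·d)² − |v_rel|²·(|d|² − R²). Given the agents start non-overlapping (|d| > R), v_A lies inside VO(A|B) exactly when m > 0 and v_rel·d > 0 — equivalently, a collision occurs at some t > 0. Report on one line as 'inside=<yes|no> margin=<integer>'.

d = (14, -13),  |d|² = 365;  R = 7+6 = 13,  c = 365−13² = 196
v_rel = (11, -9),  |v_rel|² = 202;  v_rel·d = (11)·(14) + (-9)·(-13) = 271
202·t² − 542·t + 196 = 0  ⇒  m = 271² − 202·196 = 33849
m = 33849 > 0,  v_rel·d = 271 > 0  ⇒  inside

inside=yes margin=33849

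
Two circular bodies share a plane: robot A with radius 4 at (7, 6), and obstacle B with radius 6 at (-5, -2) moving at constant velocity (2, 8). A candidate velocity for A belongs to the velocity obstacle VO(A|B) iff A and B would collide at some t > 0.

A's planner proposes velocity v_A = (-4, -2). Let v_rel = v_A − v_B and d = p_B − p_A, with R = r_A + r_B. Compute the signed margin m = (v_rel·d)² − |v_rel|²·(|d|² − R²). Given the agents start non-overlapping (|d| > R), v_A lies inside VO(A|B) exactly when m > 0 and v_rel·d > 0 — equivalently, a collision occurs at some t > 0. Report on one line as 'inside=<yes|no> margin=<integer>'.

d = (-12, -8),  |d|² = 208;  R = 4+6 = 10,  c = 208−10² = 108
v_rel = (-6, -10),  |v_rel|² = 136;  v_rel·d = (-6)·(-12) + (-10)·(-8) = 152
136·t² − 304·t + 108 = 0  ⇒  m = 152² − 136·108 = 8416
m = 8416 > 0,  v_rel·d = 152 > 0  ⇒  inside

inside=yes margin=8416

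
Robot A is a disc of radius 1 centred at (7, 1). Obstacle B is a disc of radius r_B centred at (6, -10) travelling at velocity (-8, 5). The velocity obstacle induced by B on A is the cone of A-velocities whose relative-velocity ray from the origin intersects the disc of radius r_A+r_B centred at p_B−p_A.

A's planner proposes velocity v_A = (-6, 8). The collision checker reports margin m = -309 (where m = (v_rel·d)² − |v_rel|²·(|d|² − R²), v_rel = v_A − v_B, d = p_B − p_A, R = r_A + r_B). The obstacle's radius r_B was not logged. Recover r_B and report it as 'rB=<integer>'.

m = -309
d = (-1, -11);  v_rel = (2, 3),  |v_rel|² = 13
v_rel×d = (2)·(-11) − (3)·(-1) = -19
since m = R²·13 − (-19)²:  R² = (361 + -309) / 13 = 4
R = √4 = 2  ⇒  r_B = 2 − 1 = 1

rB=1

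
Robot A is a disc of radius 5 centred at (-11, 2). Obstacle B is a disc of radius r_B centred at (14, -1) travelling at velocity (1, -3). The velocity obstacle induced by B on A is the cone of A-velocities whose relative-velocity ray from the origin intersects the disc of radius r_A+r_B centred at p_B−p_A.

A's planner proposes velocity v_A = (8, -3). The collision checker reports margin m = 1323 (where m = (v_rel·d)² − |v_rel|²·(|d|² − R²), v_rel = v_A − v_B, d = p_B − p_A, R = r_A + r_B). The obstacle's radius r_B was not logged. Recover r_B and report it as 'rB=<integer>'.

m = 1323
d = (25, -3);  v_rel = (7, 0),  |v_rel|² = 49
v_rel×d = (7)·(-3) − (0)·(25) = -21
since m = R²·49 − (-21)²:  R² = (441 + 1323) / 49 = 36
R = √36 = 6  ⇒  r_B = 6 − 5 = 1

rB=1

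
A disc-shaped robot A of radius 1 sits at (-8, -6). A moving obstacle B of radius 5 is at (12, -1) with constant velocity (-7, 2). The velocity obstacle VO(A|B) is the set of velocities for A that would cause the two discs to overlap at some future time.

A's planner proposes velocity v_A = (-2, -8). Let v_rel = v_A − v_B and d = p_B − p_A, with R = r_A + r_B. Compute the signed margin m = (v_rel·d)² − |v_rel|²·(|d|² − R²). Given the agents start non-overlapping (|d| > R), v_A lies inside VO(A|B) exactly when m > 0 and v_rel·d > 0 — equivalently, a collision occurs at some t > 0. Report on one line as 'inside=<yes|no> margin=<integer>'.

d = (20, 5),  |d|² = 425;  R = 1+5 = 6,  c = 425−6² = 389
v_rel = (5, -10),  |v_rel|² = 125;  v_rel·d = (5)·(20) + (-10)·(5) = 50
125·t² − 100·t + 389 = 0  ⇒  m = 50² − 125·389 = -46125
m = -46125 < 0,  v_rel·d = 50 > 0  ⇒  outside

inside=no margin=-46125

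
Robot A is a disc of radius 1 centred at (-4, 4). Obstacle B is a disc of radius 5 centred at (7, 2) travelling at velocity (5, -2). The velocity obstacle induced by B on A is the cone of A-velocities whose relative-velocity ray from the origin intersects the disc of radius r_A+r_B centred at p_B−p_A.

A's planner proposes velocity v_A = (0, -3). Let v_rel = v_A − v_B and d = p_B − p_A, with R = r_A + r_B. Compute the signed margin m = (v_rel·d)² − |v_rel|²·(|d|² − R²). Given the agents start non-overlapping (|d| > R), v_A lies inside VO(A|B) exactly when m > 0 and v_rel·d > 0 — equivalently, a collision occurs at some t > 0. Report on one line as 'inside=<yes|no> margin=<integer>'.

d = (11, -2),  |d|² = 125;  R = 1+5 = 6,  c = 125−6² = 89
v_rel = (-5, -1),  |v_rel|² = 26;  v_rel·d = (-5)·(11) + (-1)·(-2) = -53
26·t² + 106·t + 89 = 0  ⇒  m = (-53)² − 26·89 = 495
m = 495 > 0,  v_rel·d = -53 < 0  ⇒  outside

inside=no margin=495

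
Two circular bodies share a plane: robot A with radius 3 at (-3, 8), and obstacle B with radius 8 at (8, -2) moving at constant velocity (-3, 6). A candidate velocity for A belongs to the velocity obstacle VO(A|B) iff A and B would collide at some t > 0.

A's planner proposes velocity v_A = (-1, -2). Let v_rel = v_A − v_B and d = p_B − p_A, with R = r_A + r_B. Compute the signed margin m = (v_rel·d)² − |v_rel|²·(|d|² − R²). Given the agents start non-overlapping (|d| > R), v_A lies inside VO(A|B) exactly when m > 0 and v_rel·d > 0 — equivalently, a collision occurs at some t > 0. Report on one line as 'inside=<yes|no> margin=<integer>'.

d = (11, -10),  |d|² = 221;  R = 3+8 = 11,  c = 221−11² = 100
v_rel = (2, -8),  |v_rel|² = 68;  v_rel·d = (2)·(11) + (-8)·(-10) = 102
68·t² − 204·t + 100 = 0  ⇒  m = 102² − 68·100 = 3604
m = 3604 > 0,  v_rel·d = 102 > 0  ⇒  inside

inside=yes margin=3604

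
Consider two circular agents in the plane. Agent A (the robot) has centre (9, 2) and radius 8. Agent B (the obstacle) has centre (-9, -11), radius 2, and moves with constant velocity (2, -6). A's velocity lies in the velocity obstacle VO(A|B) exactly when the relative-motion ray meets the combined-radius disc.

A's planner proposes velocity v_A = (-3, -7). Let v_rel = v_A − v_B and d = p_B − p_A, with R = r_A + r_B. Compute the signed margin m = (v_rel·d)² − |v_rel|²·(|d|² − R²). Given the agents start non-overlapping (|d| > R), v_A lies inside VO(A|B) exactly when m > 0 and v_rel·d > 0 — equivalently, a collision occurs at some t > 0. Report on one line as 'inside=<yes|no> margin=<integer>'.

d = (-18, -13),  |d|² = 493;  R = 8+2 = 10,  c = 493−10² = 393
v_rel = (-5, -1),  |v_rel|² = 26;  v_rel·d = (-5)·(-18) + (-1)·(-13) = 103
26·t² − 206·t + 393 = 0  ⇒  m = 103² − 26·393 = 391
m = 391 > 0,  v_rel·d = 103 > 0  ⇒  inside

inside=yes margin=391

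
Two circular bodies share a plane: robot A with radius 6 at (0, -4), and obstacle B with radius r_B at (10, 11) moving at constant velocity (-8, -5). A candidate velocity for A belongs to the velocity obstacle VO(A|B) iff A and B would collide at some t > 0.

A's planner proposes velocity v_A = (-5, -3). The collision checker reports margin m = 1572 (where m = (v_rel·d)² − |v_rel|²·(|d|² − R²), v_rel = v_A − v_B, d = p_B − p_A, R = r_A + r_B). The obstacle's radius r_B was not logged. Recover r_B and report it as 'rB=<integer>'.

m = 1572
d = (10, 15);  v_rel = (3, 2),  |v_rel|² = 13
v_rel×d = (3)·(15) − (2)·(10) = 25
since m = R²·13 − 25²:  R² = (625 + 1572) / 13 = 169
R = √169 = 13  ⇒  r_B = 13 − 6 = 7

rB=7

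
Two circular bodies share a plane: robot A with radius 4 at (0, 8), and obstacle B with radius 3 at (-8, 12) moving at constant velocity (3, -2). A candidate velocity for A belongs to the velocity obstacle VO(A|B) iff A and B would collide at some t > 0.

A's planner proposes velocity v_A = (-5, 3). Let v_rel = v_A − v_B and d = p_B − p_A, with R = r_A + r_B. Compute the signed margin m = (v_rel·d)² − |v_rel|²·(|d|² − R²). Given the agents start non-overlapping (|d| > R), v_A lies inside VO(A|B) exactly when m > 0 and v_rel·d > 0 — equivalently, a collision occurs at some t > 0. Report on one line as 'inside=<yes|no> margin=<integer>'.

d = (-8, 4),  |d|² = 80;  R = 4+3 = 7,  c = 80−7² = 31
v_rel = (-8, 5),  |v_rel|² = 89;  v_rel·d = (-8)·(-8) + (5)·(4) = 84
89·t² − 168·t + 31 = 0  ⇒  m = 84² − 89·31 = 4297
m = 4297 > 0,  v_rel·d = 84 > 0  ⇒  inside

inside=yes margin=4297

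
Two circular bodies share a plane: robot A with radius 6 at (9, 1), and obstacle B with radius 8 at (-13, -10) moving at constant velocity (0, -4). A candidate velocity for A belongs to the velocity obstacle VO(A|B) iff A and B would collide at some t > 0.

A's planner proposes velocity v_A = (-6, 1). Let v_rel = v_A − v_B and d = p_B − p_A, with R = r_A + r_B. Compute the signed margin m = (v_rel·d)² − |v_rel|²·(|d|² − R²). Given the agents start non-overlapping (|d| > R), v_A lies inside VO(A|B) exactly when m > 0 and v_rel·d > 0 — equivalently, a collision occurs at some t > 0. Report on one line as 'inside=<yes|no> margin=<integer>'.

d = (-22, -11),  |d|² = 605;  R = 6+8 = 14,  c = 605−14² = 409
v_rel = (-6, 5),  |v_rel|² = 61;  v_rel·d = (-6)·(-22) + (5)·(-11) = 77
61·t² − 154·t + 409 = 0  ⇒  m = 77² − 61·409 = -19020
m = -19020 < 0,  v_rel·d = 77 > 0  ⇒  outside

inside=no margin=-19020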